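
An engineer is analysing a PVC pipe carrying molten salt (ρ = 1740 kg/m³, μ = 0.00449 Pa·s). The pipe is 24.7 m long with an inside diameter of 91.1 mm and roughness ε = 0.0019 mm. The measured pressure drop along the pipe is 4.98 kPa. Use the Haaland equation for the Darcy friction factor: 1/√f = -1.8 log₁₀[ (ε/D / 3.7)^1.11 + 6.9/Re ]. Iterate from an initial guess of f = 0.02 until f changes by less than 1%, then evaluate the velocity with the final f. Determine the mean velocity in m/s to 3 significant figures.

V ≈ 0.965 m/s

Rearranging Darcy-Weisbach: V = √(2·ΔP·D/(f·L·ρ)). With ε/D = 1.9e-06/0.0911 = 2.09e-05, iterate starting from f = 0.02:
  f = 0.02 → V = √(2·4980·0.0911/(0.02·24.7·1740)) = 1.027 m/s; Re = ρVD/μ = 3.627e+04; f → 0.02234
  f = 0.02234 → V = 0.9722 m/s; Re = 3.432e+04; f → 0.02262
  f = 0.02262 → V = 0.966 m/s; Re = 3.41e+04; f → 0.02266
Converged (Δf/f < 1%). With the final f = 0.02266: V = √(2·4980·0.0911/(0.02266·24.7·1740)) = 0.9653 m/s.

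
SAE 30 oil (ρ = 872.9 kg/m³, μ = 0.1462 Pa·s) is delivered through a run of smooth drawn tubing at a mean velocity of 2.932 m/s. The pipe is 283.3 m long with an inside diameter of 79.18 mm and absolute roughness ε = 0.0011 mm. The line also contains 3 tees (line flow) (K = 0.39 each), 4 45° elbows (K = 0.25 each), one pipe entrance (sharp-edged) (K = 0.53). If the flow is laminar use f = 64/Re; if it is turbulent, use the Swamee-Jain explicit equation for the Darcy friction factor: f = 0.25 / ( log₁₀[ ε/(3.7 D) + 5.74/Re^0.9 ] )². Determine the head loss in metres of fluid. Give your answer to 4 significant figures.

Reynolds number Re = ρVD/μ = 872.9 · 2.932 · 0.07918 / 0.146 = 1386.
Re < 2300 → laminar flow, so f = 64/Re = 64/1386 = 0.04617 (the turbulent correlation is not needed).
Total minor-loss coefficient ΣK = 3·0.39 + 4·0.25 + 1·0.53 = 2.7.
ΔP = [f·L/D + ΣK]·(ρV²/2) = [0.04617·283.3/0.07918 + 2.7]·(872.9·2.932²/2) = [165.2 + 2.7]·3752 = 6.3e+05 Pa.
Head loss h_f = ΔP/(ρg) = 6.3e+05/(872.9·9.81) = 73.57 m.

h_f ≈ 73.57 m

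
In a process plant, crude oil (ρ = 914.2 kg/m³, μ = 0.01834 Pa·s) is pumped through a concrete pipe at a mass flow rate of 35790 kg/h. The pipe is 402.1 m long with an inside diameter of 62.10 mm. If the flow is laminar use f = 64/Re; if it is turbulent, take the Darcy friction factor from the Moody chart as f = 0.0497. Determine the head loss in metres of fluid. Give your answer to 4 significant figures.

h_f ≈ 211.4 m

ṁ = 35790 kg/h = 35790/3600 = 9.942 kg/s.
A = πD²/4 = π(0.0621)²/4 = 0.003029 m²; mean velocity V = ṁ/(ρA) = 9.942/(914.2 · 0.003029) = 3.59 m/s.
Reynolds number Re = ρVD/μ = 914.2 · 3.59 · 0.0621 / 0.0183 = 1.111e+04.
Re > 4000 → turbulent; use the Moody-chart value f = 0.0497.
Darcy-Weisbach: ΔP = f(L/D)(ρV²/2) = 0.0497·(402.1/0.0621)·(914.2·3.59²/2) = 0.0497·6475·5893 = 1.896e+06 Pa.
Head loss h_f = ΔP/(ρg) = 1.896e+06/(914.2·9.81) = 211.4 m.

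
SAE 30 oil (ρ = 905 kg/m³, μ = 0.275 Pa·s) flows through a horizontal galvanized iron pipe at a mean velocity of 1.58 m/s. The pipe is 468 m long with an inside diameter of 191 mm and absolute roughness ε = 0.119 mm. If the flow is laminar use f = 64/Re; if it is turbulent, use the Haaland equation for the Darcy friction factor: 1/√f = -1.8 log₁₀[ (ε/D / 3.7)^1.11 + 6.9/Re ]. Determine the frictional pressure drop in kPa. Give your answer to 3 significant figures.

ΔP ≈ 178 kPa

Reynolds number Re = ρVD/μ = 905 · 1.58 · 0.191 / 0.275 = 993.1.
Re < 2300 → laminar flow, so f = 64/Re = 64/993.1 = 0.06444 (the turbulent correlation is not needed).
Darcy-Weisbach: ΔP = f(L/D)(ρV²/2) = 0.06444·(468/0.191)·(905·1.58²/2) = 0.06444·2450·1130 = 1.784e+05 Pa.
ΔP = 1.784e+05 Pa = 178 kPa.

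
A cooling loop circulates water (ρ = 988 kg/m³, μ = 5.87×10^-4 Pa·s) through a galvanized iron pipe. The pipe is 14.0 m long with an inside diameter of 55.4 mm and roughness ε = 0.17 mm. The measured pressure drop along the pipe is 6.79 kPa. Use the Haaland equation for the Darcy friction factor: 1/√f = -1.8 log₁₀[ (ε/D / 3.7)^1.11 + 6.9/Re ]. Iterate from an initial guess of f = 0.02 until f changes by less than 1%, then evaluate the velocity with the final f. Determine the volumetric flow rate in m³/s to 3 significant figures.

Q ≈ 0.00340 m³/s

Rearranging Darcy-Weisbach: V = √(2·ΔP·D/(f·L·ρ)). With ε/D = 0.00017/0.0554 = 0.00307, iterate starting from f = 0.02:
  f = 0.02 → V = √(2·6790·0.0554/(0.02·14·988)) = 1.649 m/s; Re = ρVD/μ = 1.538e+05; f → 0.02715
  f = 0.02715 → V = 1.415 m/s; Re = 1.32e+05; f → 0.02727
Converged (Δf/f < 1%). With the final f = 0.02727: V = √(2·6790·0.0554/(0.02727·14·988)) = 1.412 m/s.
Q = V·A = 1.412·(π/4·0.0554²) = 0.003404 m³/s = 0.00340 m³/s.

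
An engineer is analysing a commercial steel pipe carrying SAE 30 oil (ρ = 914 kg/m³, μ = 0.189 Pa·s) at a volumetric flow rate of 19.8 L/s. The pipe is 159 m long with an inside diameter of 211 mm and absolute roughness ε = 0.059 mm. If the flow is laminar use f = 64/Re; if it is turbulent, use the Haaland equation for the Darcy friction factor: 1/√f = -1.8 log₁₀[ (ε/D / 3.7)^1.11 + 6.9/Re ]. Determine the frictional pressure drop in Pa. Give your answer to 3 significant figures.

ΔP ≈ 12200 Pa

Q = 19.8 L/s = 19.8/1000 = 0.0198 m³/s.
Cross-sectional area A = πD²/4 = π(0.211)²/4 = 0.03497 m²; mean velocity V = Q/A = 0.0198/0.03497 = 0.5663 m/s.
Reynolds number Re = ρVD/μ = 914 · 0.5663 · 0.211 / 0.189 = 577.8.
Re < 2300 → laminar flow, so f = 64/Re = 64/577.8 = 0.1108 (the turbulent correlation is not needed).
Darcy-Weisbach: ΔP = f(L/D)(ρV²/2) = 0.1108·(159/0.211)·(914·0.5663²/2) = 0.1108·753.6·146.5 = 1.223e+04 Pa.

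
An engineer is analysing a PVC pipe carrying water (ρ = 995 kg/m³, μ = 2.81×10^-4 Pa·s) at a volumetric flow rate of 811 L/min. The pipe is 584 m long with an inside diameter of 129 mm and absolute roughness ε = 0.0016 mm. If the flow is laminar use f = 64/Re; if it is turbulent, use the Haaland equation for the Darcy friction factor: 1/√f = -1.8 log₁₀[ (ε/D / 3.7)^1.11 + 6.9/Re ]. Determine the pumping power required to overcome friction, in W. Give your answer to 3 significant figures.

Q = 811 L/min = 811/60000 = 0.01352 m³/s.
Cross-sectional area A = πD²/4 = π(0.129)²/4 = 0.01307 m²; mean velocity V = Q/A = 0.01352/0.01307 = 1.034 m/s.
Reynolds number Re = ρVD/μ = 995 · 1.034 · 0.129 / 0.000281 = 4.724e+05.
Re > 4000 → turbulent. Relative roughness ε/D = 1.6e-06/0.129 = 1.24e-05. Haaland: 1/√f = -1.8 log₁₀[(1.24e-05/3.7)^1.11 + 6.9/4.724e+05] = -1.8 log₁₀[8.38e-07 + 1.46e-05] = 8.66, so f = 0.01333.
Darcy-Weisbach: ΔP = f(L/D)(ρV²/2) = 0.01333·(584/0.129)·(995·1.034²/2) = 0.01333·4527·532.1 = 3.212e+04 Pa.
Pumping power P = QΔP = 0.01352·3.212e+04 = 434.1 W = 434 W.

P ≈ 434 W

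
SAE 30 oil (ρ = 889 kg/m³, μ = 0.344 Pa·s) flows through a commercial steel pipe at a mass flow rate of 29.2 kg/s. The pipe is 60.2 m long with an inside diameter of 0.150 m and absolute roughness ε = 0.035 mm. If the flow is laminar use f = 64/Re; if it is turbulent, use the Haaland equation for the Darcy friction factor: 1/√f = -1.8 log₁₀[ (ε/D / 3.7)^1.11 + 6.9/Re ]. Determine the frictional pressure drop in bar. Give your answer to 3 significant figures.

ΔP ≈ 0.547 bar

A = πD²/4 = π(0.15)²/4 = 0.01767 m²; mean velocity V = ṁ/(ρA) = 29.2/(889 · 0.01767) = 1.859 m/s.
Reynolds number Re = ρVD/μ = 889 · 1.859 · 0.15 / 0.344 = 720.5.
Re < 2300 → laminar flow, so f = 64/Re = 64/720.5 = 0.08883 (the turbulent correlation is not needed).
Darcy-Weisbach: ΔP = f(L/D)(ρV²/2) = 0.08883·(60.2/0.15)·(889·1.859²/2) = 0.08883·401.3·1536 = 5.474e+04 Pa.
ΔP = 5.474e+04 Pa = 0.547 bar.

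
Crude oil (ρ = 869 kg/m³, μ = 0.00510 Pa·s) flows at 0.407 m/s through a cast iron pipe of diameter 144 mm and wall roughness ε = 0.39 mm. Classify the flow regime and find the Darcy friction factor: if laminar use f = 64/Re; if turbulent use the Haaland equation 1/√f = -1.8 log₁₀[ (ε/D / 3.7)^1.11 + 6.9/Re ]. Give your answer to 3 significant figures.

Re = ρVD/μ = 869·0.407·0.144/0.0051 = 9986.
Re > 4000 → turbulent. ε/D = 0.00039/0.144 = 0.00271; Haaland: 1/√f = -1.8 log₁₀[0.000331 + 0.000691] = 5.383, so f = 0.03451.

f ≈ 0.0345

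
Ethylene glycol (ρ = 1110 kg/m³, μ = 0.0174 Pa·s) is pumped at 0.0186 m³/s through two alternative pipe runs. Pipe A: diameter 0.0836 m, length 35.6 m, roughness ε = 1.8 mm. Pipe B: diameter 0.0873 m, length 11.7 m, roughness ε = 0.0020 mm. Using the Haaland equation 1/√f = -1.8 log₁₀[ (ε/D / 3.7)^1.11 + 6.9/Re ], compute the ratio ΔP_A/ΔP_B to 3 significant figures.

ΔP_A/ΔP_B ≈ 7.36

Pipe A: V = Q/A = 0.0186/0.005489 = 3.389 m/s; Re = 1.807e+04; ε/D = 0.0215; Haaland → f = 0.05212; ΔP_A = f(L/D)(ρV²/2) = 1.414e+05 Pa.
Pipe B: V = Q/A = 0.0186/0.005986 = 3.107 m/s; Re = 1.731e+04; ε/D = 2.29e-05; Haaland → f = 0.02674; ΔP_B = f(L/D)(ρV²/2) = 1.92e+04 Pa.
ΔP_A/ΔP_B = 1.414e+05/1.92e+04 = 7.36.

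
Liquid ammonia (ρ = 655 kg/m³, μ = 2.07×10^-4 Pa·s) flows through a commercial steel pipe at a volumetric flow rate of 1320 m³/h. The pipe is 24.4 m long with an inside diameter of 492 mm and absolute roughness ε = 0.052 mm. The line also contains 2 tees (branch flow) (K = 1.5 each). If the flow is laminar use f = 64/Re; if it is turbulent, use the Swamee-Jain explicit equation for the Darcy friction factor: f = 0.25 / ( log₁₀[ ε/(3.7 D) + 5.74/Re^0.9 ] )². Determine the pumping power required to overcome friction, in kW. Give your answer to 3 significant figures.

Q = 1320 m³/h = 1320/3600 = 0.3667 m³/s.
Cross-sectional area A = πD²/4 = π(0.492)²/4 = 0.1901 m²; mean velocity V = Q/A = 0.3667/0.1901 = 1.929 m/s.
Reynolds number Re = ρVD/μ = 655 · 1.929 · 0.492 / 0.000207 = 3.003e+06.
Re > 4000 → turbulent. Relative roughness ε/D = 5.2e-05/0.492 = 0.000106. Swamee-Jain: f = 0.25/(log₁₀[0.000106/3.7 + 5.74/3.003e+06^0.9])² = 0.25/(log₁₀[2.86e-05 + 8.5e-06])² = 0.25/(-4.431)² = 0.01273.
Total minor-loss coefficient ΣK = 2·1.5 = 3.
ΔP = [f·L/D + ΣK]·(ρV²/2) = [0.01273·24.4/0.492 + 3]·(655·1.929²/2) = [0.6315 + 3]·1218 = 4424 Pa.
Pumping power P = QΔP = 0.3667·4424 = 1622 W = 1.62 kW.

P ≈ 1.62 kW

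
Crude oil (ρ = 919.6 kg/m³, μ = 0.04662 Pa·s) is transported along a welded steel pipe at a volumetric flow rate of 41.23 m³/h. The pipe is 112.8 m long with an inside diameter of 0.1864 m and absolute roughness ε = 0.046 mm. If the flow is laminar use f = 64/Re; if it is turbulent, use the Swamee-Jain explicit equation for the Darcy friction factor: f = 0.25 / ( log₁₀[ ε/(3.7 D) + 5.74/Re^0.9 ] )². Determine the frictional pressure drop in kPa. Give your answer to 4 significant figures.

Q = 41.23 m³/h = 41.23/3600 = 0.01145 m³/s.
Cross-sectional area A = πD²/4 = π(0.1864)²/4 = 0.02729 m²; mean velocity V = Q/A = 0.01145/0.02729 = 0.4197 m/s.
Reynolds number Re = ρVD/μ = 919.6 · 0.4197 · 0.1864 / 0.0466 = 1543.
Re < 2300 → laminar flow, so f = 64/Re = 64/1543 = 0.04147 (the turbulent correlation is not needed).
Darcy-Weisbach: ΔP = f(L/D)(ρV²/2) = 0.04147·(112.8/0.1864)·(919.6·0.4197²/2) = 0.04147·605.2·80.99 = 2033 Pa.
ΔP = 2033 Pa = 2.033 kPa.

ΔP ≈ 2.033 kPa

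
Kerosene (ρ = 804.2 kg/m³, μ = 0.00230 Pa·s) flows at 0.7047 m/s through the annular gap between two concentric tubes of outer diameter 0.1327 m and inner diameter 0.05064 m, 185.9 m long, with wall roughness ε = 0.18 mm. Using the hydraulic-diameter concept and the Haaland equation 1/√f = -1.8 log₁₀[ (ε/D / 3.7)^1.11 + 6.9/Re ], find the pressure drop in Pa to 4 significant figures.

ΔP ≈ 13470 Pa

Hydraulic diameter D_h = 4A/P = D_o - D_i = 0.1327 - 0.05064 = 0.08206 m.
Re = ρVD_h/μ = 804.2·0.7047·0.08206/0.0023 = 2.022e+04.
ε/D_h = 0.00018/0.08206 = 0.00219; Haaland gives 1/√f = -1.8 log₁₀[0.000262+0.000341] = 5.795, so f = 0.02977.
ΔP = f(L/D_h)(ρV²/2) = 0.02977·185.9/0.08206·199.7 = 1.347e+04 Pa.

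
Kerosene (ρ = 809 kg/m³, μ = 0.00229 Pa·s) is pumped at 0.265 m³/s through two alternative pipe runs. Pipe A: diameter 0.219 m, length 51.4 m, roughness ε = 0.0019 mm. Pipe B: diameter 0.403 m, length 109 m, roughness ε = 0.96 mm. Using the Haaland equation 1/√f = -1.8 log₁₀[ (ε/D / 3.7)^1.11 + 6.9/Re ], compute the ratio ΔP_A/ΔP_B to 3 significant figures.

ΔP_A/ΔP_B ≈ 5.15

Pipe A: V = Q/A = 0.265/0.03767 = 7.035 m/s; Re = 5.443e+05; ε/D = 8.68e-06; Haaland → f = 0.01297; ΔP_A = f(L/D)(ρV²/2) = 6.094e+04 Pa.
Pipe B: V = Q/A = 0.265/0.1276 = 2.078 m/s; Re = 2.958e+05; ε/D = 0.00238; Haaland → f = 0.02508; ΔP_B = f(L/D)(ρV²/2) = 1.184e+04 Pa.
ΔP_A/ΔP_B = 6.094e+04/1.184e+04 = 5.15.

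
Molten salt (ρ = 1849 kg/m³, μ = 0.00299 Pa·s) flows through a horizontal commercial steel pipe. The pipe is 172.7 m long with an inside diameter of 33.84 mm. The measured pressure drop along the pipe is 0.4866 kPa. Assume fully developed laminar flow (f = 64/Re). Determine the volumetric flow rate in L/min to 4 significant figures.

For laminar flow, f = 64/Re with Re = ρVD/μ, so Darcy-Weisbach reduces to ΔP = 32μLV/D². Solving for V: V = ΔP·D²/(32μL) = 486.6·(0.03384)²/(32·0.00299·172.7) = 0.03372 m/s.
Check: Re = ρVD/μ = 1849·0.03372·0.03384/0.00299 = 705.7 < 2300, so the laminar assumption holds.
Q = V·A = 0.03372·(π/4·0.03384²) = 3.033e-05 m³/s = 1.820 L/min.

Q ≈ 1.820 L/min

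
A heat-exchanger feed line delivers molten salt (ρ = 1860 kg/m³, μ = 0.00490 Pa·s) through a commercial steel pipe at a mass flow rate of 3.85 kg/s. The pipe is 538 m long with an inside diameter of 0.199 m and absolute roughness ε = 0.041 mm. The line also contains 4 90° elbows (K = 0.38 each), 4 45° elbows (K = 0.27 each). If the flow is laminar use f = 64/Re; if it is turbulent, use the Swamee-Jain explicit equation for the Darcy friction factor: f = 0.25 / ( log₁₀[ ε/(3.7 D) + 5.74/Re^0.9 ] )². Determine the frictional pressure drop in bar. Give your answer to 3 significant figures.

ΔP ≈ 0.00434 bar

A = πD²/4 = π(0.199)²/4 = 0.0311 m²; mean velocity V = ṁ/(ρA) = 3.85/(1860 · 0.0311) = 0.06655 m/s.
Reynolds number Re = ρVD/μ = 1860 · 0.06655 · 0.199 / 0.0049 = 5027.
Re > 4000 → turbulent. Relative roughness ε/D = 4.1e-05/0.199 = 0.000206. Swamee-Jain: f = 0.25/(log₁₀[0.000206/3.7 + 5.74/5027^0.9])² = 0.25/(log₁₀[5.57e-05 + 0.00268])² = 0.25/(-2.563)² = 0.03805.
Total minor-loss coefficient ΣK = 4·0.38 + 4·0.27 = 2.6.
ΔP = [f·L/D + ΣK]·(ρV²/2) = [0.03805·538/0.199 + 2.6]·(1860·0.06655²/2) = [102.9 + 2.6]·4.119 = 434.4 Pa.
ΔP = 434.4 Pa = 0.00434 bar.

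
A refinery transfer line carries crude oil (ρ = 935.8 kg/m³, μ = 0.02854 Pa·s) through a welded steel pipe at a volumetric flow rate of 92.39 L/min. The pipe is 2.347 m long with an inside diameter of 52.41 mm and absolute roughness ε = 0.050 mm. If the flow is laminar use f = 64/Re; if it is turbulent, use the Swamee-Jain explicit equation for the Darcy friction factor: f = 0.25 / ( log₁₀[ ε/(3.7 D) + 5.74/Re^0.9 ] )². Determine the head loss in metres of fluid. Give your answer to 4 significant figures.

h_f ≈ 0.06067 m

Q = 92.39 L/min = 92.39/60000 = 0.00154 m³/s.
Cross-sectional area A = πD²/4 = π(0.05241)²/4 = 0.002157 m²; mean velocity V = Q/A = 0.00154/0.002157 = 0.7138 m/s.
Reynolds number Re = ρVD/μ = 935.8 · 0.7138 · 0.05241 / 0.0285 = 1227.
Re < 2300 → laminar flow, so f = 64/Re = 64/1227 = 0.05218 (the turbulent correlation is not needed).
Darcy-Weisbach: ΔP = f(L/D)(ρV²/2) = 0.05218·(2.347/0.05241)·(935.8·0.7138²/2) = 0.05218·44.78·238.4 = 557 Pa.
Head loss h_f = ΔP/(ρg) = 557/(935.8·9.81) = 0.06067 m.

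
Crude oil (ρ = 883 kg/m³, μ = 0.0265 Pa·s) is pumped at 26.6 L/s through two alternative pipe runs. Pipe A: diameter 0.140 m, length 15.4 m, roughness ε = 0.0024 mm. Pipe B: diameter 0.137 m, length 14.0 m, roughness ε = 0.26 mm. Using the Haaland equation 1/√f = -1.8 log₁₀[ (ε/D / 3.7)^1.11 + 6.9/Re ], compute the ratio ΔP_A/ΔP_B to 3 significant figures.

Pipe A: V = Q/A = 0.0266/0.01539 = 1.728 m/s; Re = 8061; ε/D = 1.71e-05; Haaland → f = 0.03281; ΔP_A = f(L/D)(ρV²/2) = 4758 Pa.
Pipe B: V = Q/A = 0.0266/0.01474 = 1.804 m/s; Re = 8237; ε/D = 0.0019; Haaland → f = 0.03489; ΔP_B = f(L/D)(ρV²/2) = 5125 Pa.
ΔP_A/ΔP_B = 4758/5125 = 0.928.

ΔP_A/ΔP_B ≈ 0.928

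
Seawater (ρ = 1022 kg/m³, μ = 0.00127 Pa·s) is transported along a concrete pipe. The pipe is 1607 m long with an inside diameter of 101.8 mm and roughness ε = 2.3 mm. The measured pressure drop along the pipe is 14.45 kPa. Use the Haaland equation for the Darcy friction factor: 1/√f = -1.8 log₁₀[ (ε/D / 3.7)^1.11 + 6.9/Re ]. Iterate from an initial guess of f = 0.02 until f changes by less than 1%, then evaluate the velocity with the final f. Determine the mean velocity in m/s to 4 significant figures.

V ≈ 0.1831 m/s

Rearranging Darcy-Weisbach: V = √(2·ΔP·D/(f·L·ρ)). With ε/D = 0.0023/0.1018 = 0.0226, iterate starting from f = 0.02:
  f = 0.02 → V = √(2·1.445e+04·0.1018/(0.02·1607·1022)) = 0.2993 m/s; Re = ρVD/μ = 2.452e+04; f → 0.05253
  f = 0.05253 → V = 0.1847 m/s; Re = 1.513e+04; f → 0.05339
  f = 0.05339 → V = 0.1832 m/s; Re = 1.501e+04; f → 0.05341
Converged (Δf/f < 1%). With the final f = 0.05341: V = √(2·1.445e+04·0.1018/(0.05341·1607·1022)) = 0.1831 m/s.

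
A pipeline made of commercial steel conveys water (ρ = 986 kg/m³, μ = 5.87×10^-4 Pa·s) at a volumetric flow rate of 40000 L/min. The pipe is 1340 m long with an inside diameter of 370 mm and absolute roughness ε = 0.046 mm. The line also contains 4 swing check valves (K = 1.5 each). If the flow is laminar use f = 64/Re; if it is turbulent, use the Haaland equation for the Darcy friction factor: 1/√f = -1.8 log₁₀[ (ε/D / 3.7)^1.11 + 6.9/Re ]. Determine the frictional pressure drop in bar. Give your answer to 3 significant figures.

ΔP ≈ 9.96 bar

Q = 40000 L/min = 40000/60000 = 0.6667 m³/s.
Cross-sectional area A = πD²/4 = π(0.37)²/4 = 0.1075 m²; mean velocity V = Q/A = 0.6667/0.1075 = 6.2 m/s.
Reynolds number Re = ρVD/μ = 986 · 6.2 · 0.37 / 0.000587 = 3.854e+06.
Re > 4000 → turbulent. Relative roughness ε/D = 4.6e-05/0.37 = 0.000124. Haaland: 1/√f = -1.8 log₁₀[(0.000124/3.7)^1.11 + 6.9/3.854e+06] = -1.8 log₁₀[1.08e-05 + 1.79e-06] = 8.819, so f = 0.01286.
Total minor-loss coefficient ΣK = 4·1.5 = 6.
ΔP = [f·L/D + ΣK]·(ρV²/2) = [0.01286·1340/0.37 + 6]·(986·6.2²/2) = [46.57 + 6]·1.895e+04 = 9.963e+05 Pa.
ΔP = 9.963e+05 Pa = 9.96 bar.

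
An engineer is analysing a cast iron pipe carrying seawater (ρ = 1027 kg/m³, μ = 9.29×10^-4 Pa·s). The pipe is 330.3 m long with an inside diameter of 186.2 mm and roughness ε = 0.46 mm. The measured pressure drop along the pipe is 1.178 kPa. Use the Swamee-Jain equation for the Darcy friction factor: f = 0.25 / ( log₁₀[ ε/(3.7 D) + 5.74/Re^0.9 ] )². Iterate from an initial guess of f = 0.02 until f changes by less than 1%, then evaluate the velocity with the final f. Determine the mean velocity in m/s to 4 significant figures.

V ≈ 0.2143 m/s

Rearranging Darcy-Weisbach: V = √(2·ΔP·D/(f·L·ρ)). With ε/D = 0.00046/0.1862 = 0.00247, iterate starting from f = 0.02:
  f = 0.02 → V = √(2·1178·0.1862/(0.02·330.3·1027)) = 0.2543 m/s; Re = ρVD/μ = 5.234e+04; f → 0.02772
  f = 0.02772 → V = 0.216 m/s; Re = 4.446e+04; f → 0.02813
  f = 0.02813 → V = 0.2144 m/s; Re = 4.414e+04; f → 0.02815
Converged (Δf/f < 1%). With the final f = 0.02815: V = √(2·1178·0.1862/(0.02815·330.3·1027)) = 0.2143 m/s.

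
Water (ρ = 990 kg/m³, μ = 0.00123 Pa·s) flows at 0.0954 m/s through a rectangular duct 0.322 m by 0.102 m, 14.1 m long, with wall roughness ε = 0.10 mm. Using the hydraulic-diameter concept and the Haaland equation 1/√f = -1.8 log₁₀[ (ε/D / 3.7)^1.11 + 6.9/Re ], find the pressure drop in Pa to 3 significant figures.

ΔP ≈ 12.4 Pa

Hydraulic diameter D_h = 4A/P = 4·(0.322·0.102)/(2·(0.322+0.102)) = 0.1314/0.848 = 0.1549 m.
Re = ρVD_h/μ = 990·0.0954·0.1549/0.00123 = 1.19e+04.
ε/D_h = 0.0001/0.1549 = 0.000645; Haaland gives 1/√f = -1.8 log₁₀[6.73e-05+0.00058] = 5.74, so f = 0.03035.
ΔP = f(L/D_h)(ρV²/2) = 0.03035·14.1/0.1549·4.505 = 12.44 Pa.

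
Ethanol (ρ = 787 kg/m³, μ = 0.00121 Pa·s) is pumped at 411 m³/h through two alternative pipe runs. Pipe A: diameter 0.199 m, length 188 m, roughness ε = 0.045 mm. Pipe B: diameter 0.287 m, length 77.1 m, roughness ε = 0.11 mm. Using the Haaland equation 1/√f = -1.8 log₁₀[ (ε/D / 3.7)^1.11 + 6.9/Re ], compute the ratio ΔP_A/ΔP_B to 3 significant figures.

Pipe A: V = Q/A = 0.1142/0.0311 = 3.671 m/s; Re = 4.751e+05; ε/D = 0.000226; Haaland → f = 0.01559; ΔP_A = f(L/D)(ρV²/2) = 7.809e+04 Pa.
Pipe B: V = Q/A = 0.1142/0.06469 = 1.765 m/s; Re = 3.294e+05; ε/D = 0.000383; Haaland → f = 0.01724; ΔP_B = f(L/D)(ρV²/2) = 5675 Pa.
ΔP_A/ΔP_B = 7.809e+04/5675 = 13.8.

ΔP_A/ΔP_B ≈ 13.8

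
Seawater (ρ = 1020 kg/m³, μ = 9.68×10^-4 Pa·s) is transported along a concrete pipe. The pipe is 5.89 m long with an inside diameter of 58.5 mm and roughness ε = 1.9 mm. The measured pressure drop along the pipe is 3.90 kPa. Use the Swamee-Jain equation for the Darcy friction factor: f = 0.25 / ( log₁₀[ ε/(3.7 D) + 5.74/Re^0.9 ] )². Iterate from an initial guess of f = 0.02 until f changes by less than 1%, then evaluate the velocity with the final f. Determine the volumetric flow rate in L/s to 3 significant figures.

Q ≈ 3.03 L/s

Rearranging Darcy-Weisbach: V = √(2·ΔP·D/(f·L·ρ)). With ε/D = 0.0019/0.0585 = 0.0325, iterate starting from f = 0.02:
  f = 0.02 → V = √(2·3900·0.0585/(0.02·5.89·1020)) = 1.949 m/s; Re = ρVD/μ = 1.201e+05; f → 0.05954
  f = 0.05954 → V = 1.129 m/s; Re = 6.962e+04; f → 0.05982
Converged (Δf/f < 1%). With the final f = 0.05982: V = √(2·3900·0.0585/(0.05982·5.89·1020)) = 1.127 m/s.
Q = V·A = 1.127·(π/4·0.0585²) = 0.003029 m³/s = 3.03 L/s.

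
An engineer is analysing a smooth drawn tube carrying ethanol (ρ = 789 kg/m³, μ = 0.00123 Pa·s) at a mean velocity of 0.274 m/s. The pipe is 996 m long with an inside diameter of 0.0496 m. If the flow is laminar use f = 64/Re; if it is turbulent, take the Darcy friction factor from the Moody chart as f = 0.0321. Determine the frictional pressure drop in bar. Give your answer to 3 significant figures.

Reynolds number Re = ρVD/μ = 789 · 0.274 · 0.0496 / 0.00123 = 8718.
Re > 4000 → turbulent; use the Moody-chart value f = 0.0321.
Darcy-Weisbach: ΔP = f(L/D)(ρV²/2) = 0.0321·(996/0.0496)·(789·0.274²/2) = 0.0321·2.008e+04·29.62 = 1.909e+04 Pa.
ΔP = 1.909e+04 Pa = 0.191 bar.

ΔP ≈ 0.191 bar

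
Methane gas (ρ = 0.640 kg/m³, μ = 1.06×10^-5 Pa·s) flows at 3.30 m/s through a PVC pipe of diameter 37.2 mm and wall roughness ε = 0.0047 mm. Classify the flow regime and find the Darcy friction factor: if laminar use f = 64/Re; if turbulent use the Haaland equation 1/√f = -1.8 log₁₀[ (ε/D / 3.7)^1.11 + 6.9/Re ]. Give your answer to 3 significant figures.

Re = ρVD/μ = 0.64·3.3·0.0372/1.06e-05 = 7412.
Re > 4000 → turbulent. ε/D = 4.7e-06/0.0372 = 0.000126; Haaland: 1/√f = -1.8 log₁₀[1.1e-05 + 0.000931] = 5.447, so f = 0.03371.

f ≈ 0.0337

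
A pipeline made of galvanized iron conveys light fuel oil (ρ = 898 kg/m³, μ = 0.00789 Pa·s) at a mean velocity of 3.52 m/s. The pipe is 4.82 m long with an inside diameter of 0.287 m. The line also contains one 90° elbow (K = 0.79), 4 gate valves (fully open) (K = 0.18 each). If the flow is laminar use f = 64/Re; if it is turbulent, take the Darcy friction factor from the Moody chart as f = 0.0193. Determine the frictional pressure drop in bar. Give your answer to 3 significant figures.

ΔP ≈ 0.102 bar

Reynolds number Re = ρVD/μ = 898 · 3.52 · 0.287 / 0.00789 = 1.15e+05.
Re > 4000 → turbulent; use the Moody-chart value f = 0.0193.
Total minor-loss coefficient ΣK = 1·0.79 + 4·0.18 = 1.51.
ΔP = [f·L/D + ΣK]·(ρV²/2) = [0.0193·4.82/0.287 + 1.51]·(898·3.52²/2) = [0.3241 + 1.51]·5563 = 1.02e+04 Pa.
ΔP = 1.02e+04 Pa = 0.102 bar.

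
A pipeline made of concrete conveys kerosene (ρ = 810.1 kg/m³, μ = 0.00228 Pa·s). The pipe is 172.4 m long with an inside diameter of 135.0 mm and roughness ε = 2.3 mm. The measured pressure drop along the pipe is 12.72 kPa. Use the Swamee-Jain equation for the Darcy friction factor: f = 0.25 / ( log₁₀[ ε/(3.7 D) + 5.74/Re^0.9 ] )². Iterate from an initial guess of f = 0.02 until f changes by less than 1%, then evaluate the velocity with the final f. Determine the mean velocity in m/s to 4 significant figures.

Rearranging Darcy-Weisbach: V = √(2·ΔP·D/(f·L·ρ)). With ε/D = 0.0023/0.135 = 0.017, iterate starting from f = 0.02:
  f = 0.02 → V = √(2·1.272e+04·0.135/(0.02·172.4·810.1)) = 1.109 m/s; Re = ρVD/μ = 5.319e+04; f → 0.04695
  f = 0.04695 → V = 0.7237 m/s; Re = 3.471e+04; f → 0.04748
  f = 0.04748 → V = 0.7196 m/s; Re = 3.452e+04; f → 0.04749
Converged (Δf/f < 1%). With the final f = 0.04749: V = √(2·1.272e+04·0.135/(0.04749·172.4·810.1)) = 0.7196 m/s.

V ≈ 0.7196 m/s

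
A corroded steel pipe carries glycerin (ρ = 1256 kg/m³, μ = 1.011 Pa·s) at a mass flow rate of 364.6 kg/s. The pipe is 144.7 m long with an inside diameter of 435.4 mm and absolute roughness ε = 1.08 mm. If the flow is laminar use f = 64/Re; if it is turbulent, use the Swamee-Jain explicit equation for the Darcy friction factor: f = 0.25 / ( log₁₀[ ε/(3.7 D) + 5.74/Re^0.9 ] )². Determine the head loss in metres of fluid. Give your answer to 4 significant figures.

A = πD²/4 = π(0.4354)²/4 = 0.1489 m²; mean velocity V = ṁ/(ρA) = 364.6/(1256 · 0.1489) = 1.95 m/s.
Reynolds number Re = ρVD/μ = 1256 · 1.95 · 0.4354 / 1.01 = 1055.
Re < 2300 → laminar flow, so f = 64/Re = 64/1055 = 0.06069 (the turbulent correlation is not needed).
Darcy-Weisbach: ΔP = f(L/D)(ρV²/2) = 0.06069·(144.7/0.4354)·(1256·1.95²/2) = 0.06069·332.3·2387 = 4.815e+04 Pa.
Head loss h_f = ΔP/(ρg) = 4.815e+04/(1256·9.81) = 3.907 m.

h_f ≈ 3.907 m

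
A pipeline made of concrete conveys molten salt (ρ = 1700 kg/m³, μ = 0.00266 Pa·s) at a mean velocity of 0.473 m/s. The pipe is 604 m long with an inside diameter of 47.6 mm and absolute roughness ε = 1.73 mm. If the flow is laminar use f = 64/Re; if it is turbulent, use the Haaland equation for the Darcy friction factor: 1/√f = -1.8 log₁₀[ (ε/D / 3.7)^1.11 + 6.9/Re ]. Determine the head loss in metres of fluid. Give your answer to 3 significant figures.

Reynolds number Re = ρVD/μ = 1700 · 0.473 · 0.0476 / 0.00266 = 1.439e+04.
Re > 4000 → turbulent. Relative roughness ε/D = 0.00173/0.0476 = 0.0363. Haaland: 1/√f = -1.8 log₁₀[(0.0363/3.7)^1.11 + 6.9/1.439e+04] = -1.8 log₁₀[0.00591 + 0.00048] = 3.95, so f = 0.06408.
Darcy-Weisbach: ΔP = f(L/D)(ρV²/2) = 0.06408·(604/0.0476)·(1700·0.473²/2) = 0.06408·1.269e+04·190.2 = 1.546e+05 Pa.
Head loss h_f = ΔP/(ρg) = 1.546e+05/(1700·9.81) = 9.27 m.

h_f ≈ 9.27 m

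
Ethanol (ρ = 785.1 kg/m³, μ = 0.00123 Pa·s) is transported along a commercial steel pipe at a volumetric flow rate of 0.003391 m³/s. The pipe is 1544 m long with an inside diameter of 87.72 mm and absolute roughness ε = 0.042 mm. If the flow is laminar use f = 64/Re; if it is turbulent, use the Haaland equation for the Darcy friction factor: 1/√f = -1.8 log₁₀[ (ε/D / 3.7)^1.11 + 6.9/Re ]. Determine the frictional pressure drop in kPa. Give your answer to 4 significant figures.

ΔP ≈ 52.62 kPa

Cross-sectional area A = πD²/4 = π(0.08772)²/4 = 0.006043 m²; mean velocity V = Q/A = 0.003391/0.006043 = 0.5611 m/s.
Reynolds number Re = ρVD/μ = 785.1 · 0.5611 · 0.08772 / 0.00123 = 3.142e+04.
Re > 4000 → turbulent. Relative roughness ε/D = 4.2e-05/0.08772 = 0.000479. Haaland: 1/√f = -1.8 log₁₀[(0.000479/3.7)^1.11 + 6.9/3.142e+04] = -1.8 log₁₀[4.83e-05 + 0.00022] = 6.429, so f = 0.02419.
Darcy-Weisbach: ΔP = f(L/D)(ρV²/2) = 0.02419·(1544/0.08772)·(785.1·0.5611²/2) = 0.02419·1.76e+04·123.6 = 5.262e+04 Pa.
ΔP = 5.262e+04 Pa = 52.62 kPa.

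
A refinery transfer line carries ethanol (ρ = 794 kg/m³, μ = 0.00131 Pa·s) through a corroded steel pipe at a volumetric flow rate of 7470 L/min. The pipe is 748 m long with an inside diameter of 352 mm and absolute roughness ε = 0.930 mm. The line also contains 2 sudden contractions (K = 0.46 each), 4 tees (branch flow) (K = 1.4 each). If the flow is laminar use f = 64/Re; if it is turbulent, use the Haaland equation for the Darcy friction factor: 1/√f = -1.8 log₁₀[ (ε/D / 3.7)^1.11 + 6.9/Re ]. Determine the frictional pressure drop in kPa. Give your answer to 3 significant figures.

ΔP ≈ 39.8 kPa

Q = 7470 L/min = 7470/60000 = 0.1245 m³/s.
Cross-sectional area A = πD²/4 = π(0.352)²/4 = 0.09731 m²; mean velocity V = Q/A = 0.1245/0.09731 = 1.279 m/s.
Reynolds number Re = ρVD/μ = 794 · 1.279 · 0.352 / 0.00131 = 2.73e+05.
Re > 4000 → turbulent. Relative roughness ε/D = 0.00093/0.352 = 0.00264. Haaland: 1/√f = -1.8 log₁₀[(0.00264/3.7)^1.11 + 6.9/2.73e+05] = -1.8 log₁₀[0.000322 + 2.53e-05] = 6.227, so f = 0.02579.
Total minor-loss coefficient ΣK = 2·0.46 + 4·1.4 = 6.52.
ΔP = [f·L/D + ΣK]·(ρV²/2) = [0.02579·748/0.352 + 6.52]·(794·1.279²/2) = [54.8 + 6.52]·649.8 = 3.985e+04 Pa.
ΔP = 3.985e+04 Pa = 39.8 kPa.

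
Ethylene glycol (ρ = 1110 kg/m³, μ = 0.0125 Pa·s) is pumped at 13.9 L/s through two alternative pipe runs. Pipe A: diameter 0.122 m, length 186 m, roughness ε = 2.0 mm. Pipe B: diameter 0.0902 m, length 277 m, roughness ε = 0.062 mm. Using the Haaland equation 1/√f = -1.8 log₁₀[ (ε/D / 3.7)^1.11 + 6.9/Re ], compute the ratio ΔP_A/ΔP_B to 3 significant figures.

Pipe A: V = Q/A = 0.0139/0.01169 = 1.189 m/s; Re = 1.288e+04; ε/D = 0.0164; Haaland → f = 0.04836; ΔP_A = f(L/D)(ρV²/2) = 5.786e+04 Pa.
Pipe B: V = Q/A = 0.0139/0.00639 = 2.175 m/s; Re = 1.742e+04; ε/D = 0.000687; Haaland → f = 0.02784; ΔP_B = f(L/D)(ρV²/2) = 2.245e+05 Pa.
ΔP_A/ΔP_B = 5.786e+04/2.245e+05 = 0.258.

ΔP_A/ΔP_B ≈ 0.258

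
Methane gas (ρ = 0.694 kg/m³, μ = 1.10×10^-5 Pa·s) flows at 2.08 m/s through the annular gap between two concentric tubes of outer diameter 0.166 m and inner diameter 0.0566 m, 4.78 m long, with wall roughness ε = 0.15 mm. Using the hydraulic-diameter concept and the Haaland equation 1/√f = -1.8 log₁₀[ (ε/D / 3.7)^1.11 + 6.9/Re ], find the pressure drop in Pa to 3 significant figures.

Hydraulic diameter D_h = 4A/P = D_o - D_i = 0.166 - 0.0566 = 0.1094 m.
Re = ρVD_h/μ = 0.694·2.08·0.1094/1.1e-05 = 1.436e+04.
ε/D_h = 0.00015/0.1094 = 0.00137; Haaland gives 1/√f = -1.8 log₁₀[0.000155+0.000481] = 5.754, so f = 0.03021.
ΔP = f(L/D_h)(ρV²/2) = 0.03021·4.78/0.1094·1.501 = 1.981 Pa.

ΔP ≈ 1.98 Pa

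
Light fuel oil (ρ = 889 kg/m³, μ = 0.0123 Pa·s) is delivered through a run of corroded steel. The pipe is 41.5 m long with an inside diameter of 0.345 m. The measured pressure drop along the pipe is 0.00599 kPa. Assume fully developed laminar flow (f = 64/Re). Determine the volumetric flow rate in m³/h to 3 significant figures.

For laminar flow, f = 64/Re with Re = ρVD/μ, so Darcy-Weisbach reduces to ΔP = 32μLV/D². Solving for V: V = ΔP·D²/(32μL) = 5.99·(0.345)²/(32·0.0123·41.5) = 0.04365 m/s.
Check: Re = ρVD/μ = 889·0.04365·0.345/0.0123 = 1088 < 2300, so the laminar assumption holds.
Q = V·A = 0.04365·(π/4·0.345²) = 0.00408 m³/s = 14.7 m³/h.

Q ≈ 14.7 m³/h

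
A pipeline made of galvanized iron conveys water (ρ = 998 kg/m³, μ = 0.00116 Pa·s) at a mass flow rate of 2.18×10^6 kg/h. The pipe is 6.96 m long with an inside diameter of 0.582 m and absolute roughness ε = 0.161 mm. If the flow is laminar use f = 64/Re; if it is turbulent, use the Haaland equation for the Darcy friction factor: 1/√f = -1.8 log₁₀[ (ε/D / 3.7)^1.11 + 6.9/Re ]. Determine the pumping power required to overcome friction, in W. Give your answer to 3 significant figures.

ṁ = 2.18×10^6 kg/h = 2.18×10^6/3600 = 605.6 kg/s.
A = πD²/4 = π(0.582)²/4 = 0.266 m²; mean velocity V = ṁ/(ρA) = 605.6/(998 · 0.266) = 2.281 m/s.
Reynolds number Re = ρVD/μ = 998 · 2.281 · 0.582 / 0.00116 = 1.142e+06.
Re > 4000 → turbulent. Relative roughness ε/D = 0.000161/0.582 = 0.000277. Haaland: 1/√f = -1.8 log₁₀[(0.000277/3.7)^1.11 + 6.9/1.142e+06] = -1.8 log₁₀[2.63e-05 + 6.04e-06] = 8.083, so f = 0.01531.
Darcy-Weisbach: ΔP = f(L/D)(ρV²/2) = 0.01531·(6.96/0.582)·(998·2.281²/2) = 0.01531·11.96·2596 = 475.2 Pa.
Q = ṁ/ρ = 605.6/998 = 0.6068 m³/s.
Pumping power P = QΔP = 0.6068·475.2 = 288.3 W = 288 W.

P ≈ 288 W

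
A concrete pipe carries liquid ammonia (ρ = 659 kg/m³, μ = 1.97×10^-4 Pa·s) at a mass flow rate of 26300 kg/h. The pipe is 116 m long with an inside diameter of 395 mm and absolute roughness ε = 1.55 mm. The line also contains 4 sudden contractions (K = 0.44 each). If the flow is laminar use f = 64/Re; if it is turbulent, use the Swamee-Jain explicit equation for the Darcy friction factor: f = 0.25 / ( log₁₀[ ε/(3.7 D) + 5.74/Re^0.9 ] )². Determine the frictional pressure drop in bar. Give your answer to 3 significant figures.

ΔP ≈ 2.80×10^-4 bar

ṁ = 26300 kg/h = 26300/3600 = 7.306 kg/s.
A = πD²/4 = π(0.395)²/4 = 0.1225 m²; mean velocity V = ṁ/(ρA) = 7.306/(659 · 0.1225) = 0.09047 m/s.
Reynolds number Re = ρVD/μ = 659 · 0.09047 · 0.395 / 0.000197 = 1.195e+05.
Re > 4000 → turbulent. Relative roughness ε/D = 0.00155/0.395 = 0.00392. Swamee-Jain: f = 0.25/(log₁₀[0.00392/3.7 + 5.74/1.195e+05^0.9])² = 0.25/(log₁₀[0.00106 + 0.000155])² = 0.25/(-2.915)² = 0.02941.
Total minor-loss coefficient ΣK = 4·0.44 = 1.76.
ΔP = [f·L/D + ΣK]·(ρV²/2) = [0.02941·116/0.395 + 1.76]·(659·0.09047²/2) = [8.638 + 1.76]·2.697 = 28.04 Pa.
ΔP = 28.04 Pa = 2.80×10^-4 bar.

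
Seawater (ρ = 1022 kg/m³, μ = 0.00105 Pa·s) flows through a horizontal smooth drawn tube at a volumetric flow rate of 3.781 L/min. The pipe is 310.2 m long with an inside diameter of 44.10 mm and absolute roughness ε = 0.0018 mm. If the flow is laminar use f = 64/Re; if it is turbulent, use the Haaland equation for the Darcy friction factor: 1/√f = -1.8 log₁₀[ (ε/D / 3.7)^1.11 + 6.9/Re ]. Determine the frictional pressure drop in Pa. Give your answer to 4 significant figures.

ΔP ≈ 221.1 Pa

Q = 3.781 L/min = 3.781/60000 = 6.302e-05 m³/s.
Cross-sectional area A = πD²/4 = π(0.0441)²/4 = 0.001527 m²; mean velocity V = Q/A = 6.302e-05/0.001527 = 0.04126 m/s.
Reynolds number Re = ρVD/μ = 1022 · 0.04126 · 0.0441 / 0.00105 = 1771.
Re < 2300 → laminar flow, so f = 64/Re = 64/1771 = 0.03614 (the turbulent correlation is not needed).
Darcy-Weisbach: ΔP = f(L/D)(ρV²/2) = 0.03614·(310.2/0.0441)·(1022·0.04126²/2) = 0.03614·7034·0.8698 = 221.1 Pa.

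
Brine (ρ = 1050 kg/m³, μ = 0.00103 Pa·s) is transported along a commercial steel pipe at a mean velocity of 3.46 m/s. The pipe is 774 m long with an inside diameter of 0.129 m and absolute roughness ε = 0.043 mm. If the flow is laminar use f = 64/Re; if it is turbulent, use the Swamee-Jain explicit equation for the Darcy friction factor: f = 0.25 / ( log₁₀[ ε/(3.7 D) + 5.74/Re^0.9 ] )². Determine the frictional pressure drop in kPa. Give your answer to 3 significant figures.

Reynolds number Re = ρVD/μ = 1050 · 3.46 · 0.129 / 0.00103 = 4.55e+05.
Re > 4000 → turbulent. Relative roughness ε/D = 4.3e-05/0.129 = 0.000333. Swamee-Jain: f = 0.25/(log₁₀[0.000333/3.7 + 5.74/4.55e+05^0.9])² = 0.25/(log₁₀[9.01e-05 + 4.64e-05])² = 0.25/(-3.865)² = 0.01674.
Darcy-Weisbach: ΔP = f(L/D)(ρV²/2) = 0.01674·(774/0.129)·(1050·3.46²/2) = 0.01674·6000·6285 = 6.312e+05 Pa.
ΔP = 6.312e+05 Pa = 631 kPa.

ΔP ≈ 631 kPa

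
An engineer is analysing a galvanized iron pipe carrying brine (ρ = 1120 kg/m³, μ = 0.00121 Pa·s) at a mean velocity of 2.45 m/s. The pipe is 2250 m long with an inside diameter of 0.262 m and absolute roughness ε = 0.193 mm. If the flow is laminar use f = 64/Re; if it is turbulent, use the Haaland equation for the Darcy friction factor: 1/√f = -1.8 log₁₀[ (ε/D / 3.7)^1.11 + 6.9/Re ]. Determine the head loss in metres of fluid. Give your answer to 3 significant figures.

Reynolds number Re = ρVD/μ = 1120 · 2.45 · 0.262 / 0.00121 = 5.942e+05.
Re > 4000 → turbulent. Relative roughness ε/D = 0.000193/0.262 = 0.000737. Haaland: 1/√f = -1.8 log₁₀[(0.000737/3.7)^1.11 + 6.9/5.942e+05] = -1.8 log₁₀[7.8e-05 + 1.16e-05] = 7.286, so f = 0.01884.
Darcy-Weisbach: ΔP = f(L/D)(ρV²/2) = 0.01884·(2250/0.262)·(1120·2.45²/2) = 0.01884·8588·3361 = 5.438e+05 Pa.
Head loss h_f = ΔP/(ρg) = 5.438e+05/(1120·9.81) = 49.5 m.

h_f ≈ 49.5 m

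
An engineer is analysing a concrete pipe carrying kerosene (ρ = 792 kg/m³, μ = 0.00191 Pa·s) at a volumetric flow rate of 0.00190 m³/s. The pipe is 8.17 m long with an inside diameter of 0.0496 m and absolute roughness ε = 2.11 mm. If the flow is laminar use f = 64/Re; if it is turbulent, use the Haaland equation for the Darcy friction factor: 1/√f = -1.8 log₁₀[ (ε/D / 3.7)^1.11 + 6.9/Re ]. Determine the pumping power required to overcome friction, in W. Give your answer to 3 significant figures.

Cross-sectional area A = πD²/4 = π(0.0496)²/4 = 0.001932 m²; mean velocity V = Q/A = 0.0019/0.001932 = 0.9833 m/s.
Reynolds number Re = ρVD/μ = 792 · 0.9833 · 0.0496 / 0.00191 = 2.022e+04.
Re > 4000 → turbulent. Relative roughness ε/D = 0.00211/0.0496 = 0.0425. Haaland: 1/√f = -1.8 log₁₀[(0.0425/3.7)^1.11 + 6.9/2.022e+04] = -1.8 log₁₀[0.00704 + 0.000341] = 3.838, so f = 0.06789.
Darcy-Weisbach: ΔP = f(L/D)(ρV²/2) = 0.06789·(8.17/0.0496)·(792·0.9833²/2) = 0.06789·164.7·382.9 = 4282 Pa.
Pumping power P = QΔP = 0.0019·4282 = 8.136 W = 8.14 W.

P ≈ 8.14 W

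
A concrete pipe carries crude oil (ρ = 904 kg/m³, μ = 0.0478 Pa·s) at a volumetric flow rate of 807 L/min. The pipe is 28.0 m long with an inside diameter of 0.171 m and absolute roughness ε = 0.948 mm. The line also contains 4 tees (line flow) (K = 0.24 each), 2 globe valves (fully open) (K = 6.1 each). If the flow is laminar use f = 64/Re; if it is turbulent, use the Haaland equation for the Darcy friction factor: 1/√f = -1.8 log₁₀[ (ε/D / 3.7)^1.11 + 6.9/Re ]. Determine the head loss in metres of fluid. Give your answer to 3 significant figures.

h_f ≈ 0.327 m

Q = 807 L/min = 807/60000 = 0.01345 m³/s.
Cross-sectional area A = πD²/4 = π(0.171)²/4 = 0.02297 m²; mean velocity V = Q/A = 0.01345/0.02297 = 0.5857 m/s.
Reynolds number Re = ρVD/μ = 904 · 0.5857 · 0.171 / 0.0478 = 1894.
Re < 2300 → laminar flow, so f = 64/Re = 64/1894 = 0.03379 (the turbulent correlation is not needed).
Total minor-loss coefficient ΣK = 4·0.24 + 2·6.1 = 13.2.
ΔP = [f·L/D + ΣK]·(ρV²/2) = [0.03379·28/0.171 + 13.2]·(904·0.5857²/2) = [5.533 + 13.2]·155 = 2898 Pa.
Head loss h_f = ΔP/(ρg) = 2898/(904·9.81) = 0.327 m.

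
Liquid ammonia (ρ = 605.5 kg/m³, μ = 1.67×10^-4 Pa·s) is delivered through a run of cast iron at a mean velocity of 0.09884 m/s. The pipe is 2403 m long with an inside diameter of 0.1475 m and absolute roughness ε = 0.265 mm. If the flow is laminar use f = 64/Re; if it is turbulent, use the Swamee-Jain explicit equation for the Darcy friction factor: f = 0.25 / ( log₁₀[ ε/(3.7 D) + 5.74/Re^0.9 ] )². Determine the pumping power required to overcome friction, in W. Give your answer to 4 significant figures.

Reynolds number Re = ρVD/μ = 605.5 · 0.09884 · 0.1475 / 0.000167 = 5.286e+04.
Re > 4000 → turbulent. Relative roughness ε/D = 0.000265/0.1475 = 0.0018. Swamee-Jain: f = 0.25/(log₁₀[0.0018/3.7 + 5.74/5.286e+04^0.9])² = 0.25/(log₁₀[0.000486 + 0.000322])² = 0.25/(-3.093)² = 0.02614.
Darcy-Weisbach: ΔP = f(L/D)(ρV²/2) = 0.02614·(2403/0.1475)·(605.5·0.09884²/2) = 0.02614·1.629e+04·2.958 = 1259 Pa.
Q = V·A = 0.09884·0.01709 = 0.001689 m³/s.
Pumping power P = QΔP = 0.001689·1259 = 2.1270 W = 2.127 W.

P ≈ 2.127 W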